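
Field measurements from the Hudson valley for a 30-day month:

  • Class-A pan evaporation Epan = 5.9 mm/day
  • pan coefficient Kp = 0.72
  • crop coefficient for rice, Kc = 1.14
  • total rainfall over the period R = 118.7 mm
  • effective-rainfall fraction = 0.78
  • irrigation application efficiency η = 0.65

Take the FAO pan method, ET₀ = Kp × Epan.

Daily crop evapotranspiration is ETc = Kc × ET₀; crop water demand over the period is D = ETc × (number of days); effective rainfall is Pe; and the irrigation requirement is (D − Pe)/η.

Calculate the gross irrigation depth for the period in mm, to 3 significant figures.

ET₀ = 0.72 × 5.9 = 4.2480 mm/d
ETc = Kc × ET₀ = 1.14 × 4.2480 = 4.8427 mm/d
Crop demand D = ETc × 30 d = 4.8427 × 30 = 145.281 mm
Pe = 0.78 × 118.7 = 92.586 mm
D − Pe = 145.281 − 92.586 = 52.695 mm
Gross irrigation = 52.695 / 0.65 = 81.069 mm

81.1 mm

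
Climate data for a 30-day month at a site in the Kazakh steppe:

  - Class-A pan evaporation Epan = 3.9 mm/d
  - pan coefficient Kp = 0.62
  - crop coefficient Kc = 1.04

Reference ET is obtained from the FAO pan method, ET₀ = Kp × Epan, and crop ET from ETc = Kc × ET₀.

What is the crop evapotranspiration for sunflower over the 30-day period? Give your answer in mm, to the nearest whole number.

ET₀ = 0.62 × 3.9 = 2.4180 mm/d
ETc = Kc × ET₀ = 1.04 × 2.4180 = 2.5147 mm/d
Over 30 days: 2.5147 × 30 = 75.441 mm

75 mm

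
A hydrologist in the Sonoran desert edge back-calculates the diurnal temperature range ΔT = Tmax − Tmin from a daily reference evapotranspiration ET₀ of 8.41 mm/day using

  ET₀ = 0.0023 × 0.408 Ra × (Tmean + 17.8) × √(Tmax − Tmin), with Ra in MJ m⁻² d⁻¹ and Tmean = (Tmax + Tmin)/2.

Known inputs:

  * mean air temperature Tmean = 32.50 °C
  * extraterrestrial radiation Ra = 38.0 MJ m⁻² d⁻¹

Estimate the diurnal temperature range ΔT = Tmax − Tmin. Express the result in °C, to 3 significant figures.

√ΔT = ET₀ / [0.0023 × 0.408 × Ra × (Tmean+17.8)] = 8.41 / (0.0023 × 15.5040 × 50.30) = 4.6887
ΔT = 4.6887² = 21.984 °C

22.0 °C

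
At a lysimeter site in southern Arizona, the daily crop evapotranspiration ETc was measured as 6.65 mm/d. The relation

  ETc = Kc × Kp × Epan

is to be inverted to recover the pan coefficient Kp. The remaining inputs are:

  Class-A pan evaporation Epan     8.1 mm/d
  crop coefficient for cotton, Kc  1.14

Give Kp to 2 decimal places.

ETc = Kc × Kp × Epan  ⇒  Kp = ETc / (Kc × Epan)
Kp = 6.65 / (1.14 × 8.1) = 6.65 / 9.234 = 0.7202

0.72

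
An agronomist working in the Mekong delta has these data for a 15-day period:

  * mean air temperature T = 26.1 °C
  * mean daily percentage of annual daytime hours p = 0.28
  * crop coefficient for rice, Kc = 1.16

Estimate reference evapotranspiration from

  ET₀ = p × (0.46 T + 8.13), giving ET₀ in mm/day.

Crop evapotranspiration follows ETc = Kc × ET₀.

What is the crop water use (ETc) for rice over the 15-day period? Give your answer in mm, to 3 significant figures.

ET₀ = 0.28 × (0.46 × 26.1 + 8.13) = 0.28 × 20.136 = 5.6381 mm/d
ETc = Kc × ET₀ = 1.16 × 5.6381 = 6.5402 mm/d
Over 15 days: 6.5402 × 15 = 98.103 mm

98.1 mm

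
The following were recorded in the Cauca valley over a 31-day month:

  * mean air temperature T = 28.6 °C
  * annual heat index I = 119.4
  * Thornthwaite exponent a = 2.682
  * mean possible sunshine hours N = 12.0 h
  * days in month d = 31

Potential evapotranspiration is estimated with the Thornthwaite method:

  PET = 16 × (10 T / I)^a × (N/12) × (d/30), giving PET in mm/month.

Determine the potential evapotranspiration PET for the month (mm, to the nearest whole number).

10T/I = 10 × 28.6 / 119.4 = 2.3953
(10T/I)^a = 2.3953^2.682 = 10.4098
Uncorrected PET = 16 × 10.4098 = 166.557 mm
Correction = (N/12)(d/30) = (12.0/12)(31/30) = 1.0333
PET = 166.557 × 1.0333 = 172.103 mm/month

172 mm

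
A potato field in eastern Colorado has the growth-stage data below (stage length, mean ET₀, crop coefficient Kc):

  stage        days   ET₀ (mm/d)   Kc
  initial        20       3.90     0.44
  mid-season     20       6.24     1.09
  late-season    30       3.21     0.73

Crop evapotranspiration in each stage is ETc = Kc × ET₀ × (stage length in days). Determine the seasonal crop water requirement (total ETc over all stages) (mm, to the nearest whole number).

241 mm

initial: 0.44 × 3.90 × 20 = 34.32 mm
mid-season: 1.09 × 6.24 × 20 = 136.03 mm
late-season: 0.73 × 3.21 × 30 = 70.30 mm
Seasonal total = 240.65 mm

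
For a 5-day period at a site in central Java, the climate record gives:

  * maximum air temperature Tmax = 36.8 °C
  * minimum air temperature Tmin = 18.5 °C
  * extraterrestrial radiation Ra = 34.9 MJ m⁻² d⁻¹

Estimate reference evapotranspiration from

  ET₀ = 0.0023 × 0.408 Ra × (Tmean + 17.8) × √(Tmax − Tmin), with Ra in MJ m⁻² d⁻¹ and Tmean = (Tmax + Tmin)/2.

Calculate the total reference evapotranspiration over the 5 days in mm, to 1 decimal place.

Tmean = (36.8 + 18.5)/2 = 27.65 °C
0.408 Ra = 0.408 × 34.9 = 14.2392 mm/d equivalent
ET₀ = 0.0023 × 14.2392 × (27.65 + 17.8) × √18.3 = 0.0023 × 14.2392 × 45.45 × 4.2778 = 6.3675 mm/d
Over 5 days: 6.3675 × 5 = 31.838 mm

31.8 mm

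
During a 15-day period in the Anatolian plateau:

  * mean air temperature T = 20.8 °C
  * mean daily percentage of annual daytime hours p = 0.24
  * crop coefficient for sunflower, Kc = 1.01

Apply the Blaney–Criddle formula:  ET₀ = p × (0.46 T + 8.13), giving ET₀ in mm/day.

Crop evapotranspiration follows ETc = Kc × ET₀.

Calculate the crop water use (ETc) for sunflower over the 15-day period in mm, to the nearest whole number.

64 mm

ET₀ = 0.24 × (0.46 × 20.8 + 8.13) = 0.24 × 17.698 = 4.2475 mm/d
ETc = Kc × ET₀ = 1.01 × 4.2475 = 4.2900 mm/d
Over 15 days: 4.2900 × 15 = 64.350 mm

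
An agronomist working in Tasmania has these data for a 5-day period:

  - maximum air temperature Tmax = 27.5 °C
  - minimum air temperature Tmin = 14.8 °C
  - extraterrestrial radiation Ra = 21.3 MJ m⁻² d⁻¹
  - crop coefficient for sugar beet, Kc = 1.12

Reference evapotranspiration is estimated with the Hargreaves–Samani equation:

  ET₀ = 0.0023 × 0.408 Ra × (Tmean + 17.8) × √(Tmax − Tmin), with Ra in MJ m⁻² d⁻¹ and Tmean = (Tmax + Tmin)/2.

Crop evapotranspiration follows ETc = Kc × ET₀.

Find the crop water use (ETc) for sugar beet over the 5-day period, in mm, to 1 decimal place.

Tmean = (27.5 + 14.8)/2 = 21.15 °C
0.408 Ra = 0.408 × 21.3 = 8.6904 mm/d equivalent
ET₀ = 0.0023 × 8.6904 × (21.15 + 17.8) × √12.7 = 0.0023 × 8.6904 × 38.95 × 3.5637 = 2.7744 mm/d
ETc = Kc × ET₀ = 1.12 × 2.7744 = 3.1073 mm/d
Over 5 days: 3.1073 × 5 = 15.537 mm

15.5 mm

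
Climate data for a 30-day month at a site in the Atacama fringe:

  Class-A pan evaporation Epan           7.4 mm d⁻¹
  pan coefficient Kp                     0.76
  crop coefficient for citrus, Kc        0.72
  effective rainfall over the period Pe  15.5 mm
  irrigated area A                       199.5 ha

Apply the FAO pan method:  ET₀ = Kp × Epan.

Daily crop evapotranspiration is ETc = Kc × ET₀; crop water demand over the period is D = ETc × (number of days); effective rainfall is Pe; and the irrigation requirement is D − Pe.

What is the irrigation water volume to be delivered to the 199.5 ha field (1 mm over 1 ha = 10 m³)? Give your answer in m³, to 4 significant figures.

211400 m³

ET₀ = 0.76 × 7.4 = 5.6240 mm/d
ETc = Kc × ET₀ = 0.72 × 5.6240 = 4.0493 mm/d
Crop demand D = ETc × 30 d = 4.0493 × 30 = 121.479 mm
D − Pe = 121.479 − 15.5 = 105.979 mm
Volume = 105.979 mm × 199.5 ha × 10 = 211428.1 m³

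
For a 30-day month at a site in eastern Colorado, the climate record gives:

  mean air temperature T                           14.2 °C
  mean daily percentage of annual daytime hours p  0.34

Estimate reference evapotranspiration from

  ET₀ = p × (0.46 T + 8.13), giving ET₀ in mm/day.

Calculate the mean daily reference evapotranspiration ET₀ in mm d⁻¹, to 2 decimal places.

ET₀ = 0.34 × (0.46 × 14.2 + 8.13) = 0.34 × 14.662 = 4.9851 mm/d

4.99 mm d⁻¹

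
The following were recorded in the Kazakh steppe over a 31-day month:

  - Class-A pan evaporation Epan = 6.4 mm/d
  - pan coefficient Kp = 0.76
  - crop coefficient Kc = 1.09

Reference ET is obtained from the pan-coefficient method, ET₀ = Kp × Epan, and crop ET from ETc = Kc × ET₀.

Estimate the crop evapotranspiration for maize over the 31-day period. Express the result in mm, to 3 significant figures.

ET₀ = 0.76 × 6.4 = 4.8640 mm/d
ETc = Kc × ET₀ = 1.09 × 4.8640 = 5.3018 mm/d
Over 31 days: 5.3018 × 31 = 164.356 mm

164 mm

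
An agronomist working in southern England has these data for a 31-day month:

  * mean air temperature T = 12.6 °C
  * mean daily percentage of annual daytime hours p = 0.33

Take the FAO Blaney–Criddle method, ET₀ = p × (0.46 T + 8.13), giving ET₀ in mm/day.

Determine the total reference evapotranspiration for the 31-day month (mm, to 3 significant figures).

142 mm

ET₀ = 0.33 × (0.46 × 12.6 + 8.13) = 0.33 × 13.926 = 4.5956 mm/d
Monthly total = 4.5956 × 31 = 142.464 mm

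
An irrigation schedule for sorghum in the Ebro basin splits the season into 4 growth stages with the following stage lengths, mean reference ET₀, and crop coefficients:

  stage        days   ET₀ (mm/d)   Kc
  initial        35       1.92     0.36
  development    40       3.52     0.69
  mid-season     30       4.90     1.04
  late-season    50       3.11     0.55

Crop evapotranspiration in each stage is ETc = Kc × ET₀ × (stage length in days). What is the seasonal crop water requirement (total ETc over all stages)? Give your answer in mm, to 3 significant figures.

initial: 0.36 × 1.92 × 35 = 24.19 mm
development: 0.69 × 3.52 × 40 = 97.15 mm
mid-season: 1.04 × 4.90 × 30 = 152.88 mm
late-season: 0.55 × 3.11 × 50 = 85.53 mm
Seasonal total = 359.75 mm

360 mm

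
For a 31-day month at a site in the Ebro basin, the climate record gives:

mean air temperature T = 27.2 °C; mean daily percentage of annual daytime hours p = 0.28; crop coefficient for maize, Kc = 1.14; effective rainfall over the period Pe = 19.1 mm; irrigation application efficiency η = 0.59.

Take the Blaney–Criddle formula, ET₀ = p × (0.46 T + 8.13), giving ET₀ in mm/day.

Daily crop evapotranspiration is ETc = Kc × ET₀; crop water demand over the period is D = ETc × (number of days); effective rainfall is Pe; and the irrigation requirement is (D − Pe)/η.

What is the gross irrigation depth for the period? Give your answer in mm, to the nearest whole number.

ET₀ = 0.28 × (0.46 × 27.2 + 8.13) = 0.28 × 20.642 = 5.7798 mm/d
ETc = Kc × ET₀ = 1.14 × 5.7798 = 6.5890 mm/d
Crop demand D = ETc × 31 d = 6.5890 × 31 = 204.259 mm
D − Pe = 204.259 − 19.1 = 185.159 mm
Gross irrigation = 185.159 / 0.59 = 313.829 mm

314 mm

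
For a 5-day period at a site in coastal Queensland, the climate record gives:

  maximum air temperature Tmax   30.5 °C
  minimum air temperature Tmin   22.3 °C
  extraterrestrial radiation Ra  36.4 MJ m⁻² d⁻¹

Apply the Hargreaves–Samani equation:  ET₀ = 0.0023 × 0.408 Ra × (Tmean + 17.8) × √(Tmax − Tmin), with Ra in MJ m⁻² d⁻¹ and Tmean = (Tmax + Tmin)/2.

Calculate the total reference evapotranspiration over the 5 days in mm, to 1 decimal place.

21.6 mm

Tmean = (30.5 + 22.3)/2 = 26.40 °C
0.408 Ra = 0.408 × 36.4 = 14.8512 mm/d equivalent
ET₀ = 0.0023 × 14.8512 × (26.40 + 17.8) × √8.2 = 0.0023 × 14.8512 × 44.20 × 2.8636 = 4.3234 mm/d
Over 5 days: 4.3234 × 5 = 21.617 mm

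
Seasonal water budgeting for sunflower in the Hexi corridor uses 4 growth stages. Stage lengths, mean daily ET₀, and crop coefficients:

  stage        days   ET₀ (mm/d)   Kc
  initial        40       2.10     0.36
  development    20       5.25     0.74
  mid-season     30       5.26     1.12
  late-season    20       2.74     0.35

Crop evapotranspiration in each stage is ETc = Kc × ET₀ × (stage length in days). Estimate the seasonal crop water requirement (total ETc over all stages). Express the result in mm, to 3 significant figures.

initial: 0.36 × 2.10 × 40 = 30.24 mm
development: 0.74 × 5.25 × 20 = 77.70 mm
mid-season: 1.12 × 5.26 × 30 = 176.74 mm
late-season: 0.35 × 2.74 × 20 = 19.18 mm
Seasonal total = 303.86 mm

304 mm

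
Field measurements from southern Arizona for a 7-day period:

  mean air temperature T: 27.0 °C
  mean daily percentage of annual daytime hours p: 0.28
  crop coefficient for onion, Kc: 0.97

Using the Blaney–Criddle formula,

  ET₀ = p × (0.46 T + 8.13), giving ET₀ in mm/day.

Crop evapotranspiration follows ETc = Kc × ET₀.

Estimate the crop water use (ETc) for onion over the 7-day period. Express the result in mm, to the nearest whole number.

ET₀ = 0.28 × (0.46 × 27.0 + 8.13) = 0.28 × 20.550 = 5.7540 mm/d
ETc = Kc × ET₀ = 0.97 × 5.7540 = 5.5814 mm/d
Over 7 days: 5.5814 × 7 = 39.070 mm

39 mm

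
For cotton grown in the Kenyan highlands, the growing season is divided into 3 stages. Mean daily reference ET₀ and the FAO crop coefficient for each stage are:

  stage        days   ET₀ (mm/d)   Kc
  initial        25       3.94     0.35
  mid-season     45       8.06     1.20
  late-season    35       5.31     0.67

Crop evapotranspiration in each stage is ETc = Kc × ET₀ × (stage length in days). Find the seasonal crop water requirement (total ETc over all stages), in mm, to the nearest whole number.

initial: 0.35 × 3.94 × 25 = 34.48 mm
mid-season: 1.20 × 8.06 × 45 = 435.24 mm
late-season: 0.67 × 5.31 × 35 = 124.52 mm
Seasonal total = 594.24 mm

594 mm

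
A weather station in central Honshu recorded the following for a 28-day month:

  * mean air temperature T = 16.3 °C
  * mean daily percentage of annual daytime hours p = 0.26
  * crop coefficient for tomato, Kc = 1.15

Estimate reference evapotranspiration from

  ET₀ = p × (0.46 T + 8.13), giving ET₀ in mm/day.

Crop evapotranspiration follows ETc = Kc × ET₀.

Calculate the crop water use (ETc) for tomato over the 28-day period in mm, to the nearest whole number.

131 mm

ET₀ = 0.26 × (0.46 × 16.3 + 8.13) = 0.26 × 15.628 = 4.0633 mm/d
ETc = Kc × ET₀ = 1.15 × 4.0633 = 4.6728 mm/d
Over 28 days: 4.6728 × 28 = 130.838 mm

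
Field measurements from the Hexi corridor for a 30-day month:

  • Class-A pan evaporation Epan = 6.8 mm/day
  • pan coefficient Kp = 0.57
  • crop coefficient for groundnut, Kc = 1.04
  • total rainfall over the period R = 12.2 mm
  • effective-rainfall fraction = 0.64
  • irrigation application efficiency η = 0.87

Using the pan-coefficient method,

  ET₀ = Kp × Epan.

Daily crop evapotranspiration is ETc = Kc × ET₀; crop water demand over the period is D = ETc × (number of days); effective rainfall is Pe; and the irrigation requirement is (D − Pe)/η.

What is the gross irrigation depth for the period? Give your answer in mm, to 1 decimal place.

130.0 mm

ET₀ = 0.57 × 6.8 = 3.8760 mm/d
ETc = Kc × ET₀ = 1.04 × 3.8760 = 4.0310 mm/d
Crop demand D = ETc × 30 d = 4.0310 × 30 = 120.930 mm
Pe = 0.64 × 12.2 = 7.808 mm
D − Pe = 120.930 − 7.808 = 113.122 mm
Gross irrigation = 113.122 / 0.87 = 130.025 mm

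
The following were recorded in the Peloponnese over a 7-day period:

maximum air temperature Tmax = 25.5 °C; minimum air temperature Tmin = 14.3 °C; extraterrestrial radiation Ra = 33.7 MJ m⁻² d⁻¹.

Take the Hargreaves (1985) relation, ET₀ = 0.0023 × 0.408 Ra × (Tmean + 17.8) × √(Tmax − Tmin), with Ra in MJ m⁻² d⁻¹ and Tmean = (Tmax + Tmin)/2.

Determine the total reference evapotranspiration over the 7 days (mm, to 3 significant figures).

Tmean = (25.5 + 14.3)/2 = 19.90 °C
0.408 Ra = 0.408 × 33.7 = 13.7496 mm/d equivalent
ET₀ = 0.0023 × 13.7496 × (19.90 + 17.8) × √11.2 = 0.0023 × 13.7496 × 37.70 × 3.3466 = 3.9899 mm/d
Over 7 days: 3.9899 × 7 = 27.929 mm

27.9 mm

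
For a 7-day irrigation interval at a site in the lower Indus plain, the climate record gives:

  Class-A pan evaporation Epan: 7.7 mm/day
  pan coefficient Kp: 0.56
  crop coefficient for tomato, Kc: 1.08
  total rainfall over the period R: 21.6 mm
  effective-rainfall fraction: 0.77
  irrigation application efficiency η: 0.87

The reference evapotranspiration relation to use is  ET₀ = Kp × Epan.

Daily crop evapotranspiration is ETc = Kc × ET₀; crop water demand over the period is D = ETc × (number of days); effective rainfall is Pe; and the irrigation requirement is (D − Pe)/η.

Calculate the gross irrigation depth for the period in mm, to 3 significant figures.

ET₀ = 0.56 × 7.7 = 4.3120 mm/d
ETc = Kc × ET₀ = 1.08 × 4.3120 = 4.6570 mm/d
Crop demand D = ETc × 7 d = 4.6570 × 7 = 32.599 mm
Pe = 0.77 × 21.6 = 16.632 mm
D − Pe = 32.599 − 16.632 = 15.967 mm
Gross irrigation = 15.967 / 0.87 = 18.353 mm

18.4 mm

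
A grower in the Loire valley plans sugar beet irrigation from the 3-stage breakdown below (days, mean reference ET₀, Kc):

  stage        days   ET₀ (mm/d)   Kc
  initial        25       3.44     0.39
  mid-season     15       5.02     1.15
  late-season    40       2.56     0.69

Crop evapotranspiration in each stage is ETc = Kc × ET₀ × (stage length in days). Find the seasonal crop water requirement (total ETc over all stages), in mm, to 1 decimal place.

190.8 mm

initial: 0.39 × 3.44 × 25 = 33.54 mm
mid-season: 1.15 × 5.02 × 15 = 86.60 mm
late-season: 0.69 × 2.56 × 40 = 70.66 mm
Seasonal total = 190.80 mm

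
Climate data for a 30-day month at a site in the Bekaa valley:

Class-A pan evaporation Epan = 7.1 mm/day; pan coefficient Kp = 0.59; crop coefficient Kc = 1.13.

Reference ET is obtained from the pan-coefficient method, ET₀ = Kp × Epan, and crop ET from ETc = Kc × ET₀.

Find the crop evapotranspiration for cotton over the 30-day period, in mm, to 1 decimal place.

ET₀ = 0.59 × 7.1 = 4.1890 mm/d
ETc = Kc × ET₀ = 1.13 × 4.1890 = 4.7336 mm/d
Over 30 days: 4.7336 × 30 = 142.008 mm

142.0 mm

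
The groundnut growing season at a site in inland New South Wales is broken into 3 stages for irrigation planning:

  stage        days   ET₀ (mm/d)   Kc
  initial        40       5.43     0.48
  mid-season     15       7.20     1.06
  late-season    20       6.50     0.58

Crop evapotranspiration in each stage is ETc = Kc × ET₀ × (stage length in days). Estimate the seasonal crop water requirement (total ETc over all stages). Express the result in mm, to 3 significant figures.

initial: 0.48 × 5.43 × 40 = 104.26 mm
mid-season: 1.06 × 7.20 × 15 = 114.48 mm
late-season: 0.58 × 6.50 × 20 = 75.40 mm
Seasonal total = 294.14 mm

294 mm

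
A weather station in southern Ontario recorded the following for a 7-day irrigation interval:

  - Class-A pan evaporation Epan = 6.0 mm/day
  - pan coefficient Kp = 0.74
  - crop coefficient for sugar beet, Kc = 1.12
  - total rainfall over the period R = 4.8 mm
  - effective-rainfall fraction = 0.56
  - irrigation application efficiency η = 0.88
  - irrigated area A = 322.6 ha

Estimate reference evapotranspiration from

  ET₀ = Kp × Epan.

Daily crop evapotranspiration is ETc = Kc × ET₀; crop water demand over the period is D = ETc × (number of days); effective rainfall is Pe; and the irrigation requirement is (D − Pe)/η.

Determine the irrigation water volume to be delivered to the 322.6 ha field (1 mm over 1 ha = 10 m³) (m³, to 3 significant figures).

ET₀ = 0.74 × 6.0 = 4.4400 mm/d
ETc = Kc × ET₀ = 1.12 × 4.4400 = 4.9728 mm/d
Crop demand D = ETc × 7 d = 4.9728 × 7 = 34.810 mm
Pe = 0.56 × 4.8 = 2.688 mm
D − Pe = 34.810 − 2.688 = 32.122 mm
Gross irrigation = 32.122 / 0.88 = 36.502 mm
Volume = 36.502 mm × 322.6 ha × 10 = 117755.5 m³

118000 m³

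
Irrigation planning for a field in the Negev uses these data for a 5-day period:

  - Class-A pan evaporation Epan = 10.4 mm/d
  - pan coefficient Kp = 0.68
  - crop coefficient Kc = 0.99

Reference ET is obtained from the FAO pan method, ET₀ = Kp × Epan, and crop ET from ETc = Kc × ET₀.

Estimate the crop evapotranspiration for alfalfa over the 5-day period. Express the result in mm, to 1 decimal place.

ET₀ = 0.68 × 10.4 = 7.0720 mm/d
ETc = Kc × ET₀ = 0.99 × 7.0720 = 7.0013 mm/d
Over 5 days: 7.0013 × 5 = 35.007 mm

35.0 mm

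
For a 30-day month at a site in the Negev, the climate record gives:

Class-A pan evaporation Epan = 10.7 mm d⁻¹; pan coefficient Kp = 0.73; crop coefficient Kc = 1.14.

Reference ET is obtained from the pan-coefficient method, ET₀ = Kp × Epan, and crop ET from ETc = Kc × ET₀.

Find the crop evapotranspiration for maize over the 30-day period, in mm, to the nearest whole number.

ET₀ = 0.73 × 10.7 = 7.8110 mm/d
ETc = Kc × ET₀ = 1.14 × 7.8110 = 8.9045 mm/d
Over 30 days: 8.9045 × 30 = 267.135 mm

267 mm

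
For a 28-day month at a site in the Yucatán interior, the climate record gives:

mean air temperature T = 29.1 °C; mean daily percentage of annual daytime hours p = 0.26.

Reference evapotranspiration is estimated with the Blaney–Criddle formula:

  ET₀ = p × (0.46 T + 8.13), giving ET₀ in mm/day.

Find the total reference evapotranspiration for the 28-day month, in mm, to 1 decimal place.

156.6 mm

ET₀ = 0.26 × (0.46 × 29.1 + 8.13) = 0.26 × 21.516 = 5.5942 mm/d
Monthly total = 5.5942 × 28 = 156.638 mm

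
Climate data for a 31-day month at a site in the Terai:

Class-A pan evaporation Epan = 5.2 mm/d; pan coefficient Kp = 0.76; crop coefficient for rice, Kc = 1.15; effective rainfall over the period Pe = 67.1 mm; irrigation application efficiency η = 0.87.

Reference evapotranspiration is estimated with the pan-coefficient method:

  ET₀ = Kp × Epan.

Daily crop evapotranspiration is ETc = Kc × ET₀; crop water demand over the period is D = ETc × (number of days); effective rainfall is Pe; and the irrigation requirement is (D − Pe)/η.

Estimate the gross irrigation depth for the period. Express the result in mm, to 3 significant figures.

ET₀ = 0.76 × 5.2 = 3.9520 mm/d
ETc = Kc × ET₀ = 1.15 × 3.9520 = 4.5448 mm/d
Crop demand D = ETc × 31 d = 4.5448 × 31 = 140.889 mm
D − Pe = 140.889 − 67.1 = 73.789 mm
Gross irrigation = 73.789 / 0.87 = 84.815 mm

84.8 mm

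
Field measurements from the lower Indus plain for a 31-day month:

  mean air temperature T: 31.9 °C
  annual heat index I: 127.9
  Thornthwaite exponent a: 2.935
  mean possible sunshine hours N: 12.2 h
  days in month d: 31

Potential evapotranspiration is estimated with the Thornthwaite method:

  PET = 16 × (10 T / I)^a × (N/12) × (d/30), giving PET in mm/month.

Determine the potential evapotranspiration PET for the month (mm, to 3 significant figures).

246 mm

10T/I = 10 × 31.9 / 127.9 = 2.4941
(10T/I)^a = 2.4941^2.935 = 14.6198
Uncorrected PET = 16 × 14.6198 = 233.917 mm
Correction = (N/12)(d/30) = (12.2/12)(31/30) = 1.0506
PET = 233.917 × 1.0506 = 245.753 mm/month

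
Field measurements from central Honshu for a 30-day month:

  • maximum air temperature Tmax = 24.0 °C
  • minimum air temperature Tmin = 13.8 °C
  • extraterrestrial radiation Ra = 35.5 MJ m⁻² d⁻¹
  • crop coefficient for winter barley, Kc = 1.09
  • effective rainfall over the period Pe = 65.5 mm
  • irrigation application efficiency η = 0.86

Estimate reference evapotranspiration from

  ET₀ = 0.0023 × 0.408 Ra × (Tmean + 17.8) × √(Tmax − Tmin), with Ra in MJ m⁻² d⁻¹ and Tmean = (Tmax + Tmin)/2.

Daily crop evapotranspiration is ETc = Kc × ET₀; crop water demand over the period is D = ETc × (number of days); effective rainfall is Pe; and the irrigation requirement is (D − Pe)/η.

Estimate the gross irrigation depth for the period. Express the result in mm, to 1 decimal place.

72.3 mm

Tmean = (24.0 + 13.8)/2 = 18.90 °C
0.408 Ra = 0.408 × 35.5 = 14.4840 mm/d equivalent
ET₀ = 0.0023 × 14.4840 × (18.90 + 17.8) × √10.2 = 0.0023 × 14.4840 × 36.70 × 3.1937 = 3.9046 mm/d
ETc = Kc × ET₀ = 1.09 × 3.9046 = 4.2560 mm/d
Crop demand D = ETc × 30 d = 4.2560 × 30 = 127.680 mm
D − Pe = 127.680 − 65.5 = 62.180 mm
Gross irrigation = 62.180 / 0.86 = 72.302 mm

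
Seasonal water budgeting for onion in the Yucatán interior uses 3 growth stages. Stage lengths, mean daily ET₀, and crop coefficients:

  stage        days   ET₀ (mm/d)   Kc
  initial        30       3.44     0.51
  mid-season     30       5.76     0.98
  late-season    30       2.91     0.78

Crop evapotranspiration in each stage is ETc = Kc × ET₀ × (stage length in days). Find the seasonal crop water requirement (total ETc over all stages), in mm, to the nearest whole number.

initial: 0.51 × 3.44 × 30 = 52.63 mm
mid-season: 0.98 × 5.76 × 30 = 169.34 mm
late-season: 0.78 × 2.91 × 30 = 68.09 mm
Seasonal total = 290.06 mm

290 mm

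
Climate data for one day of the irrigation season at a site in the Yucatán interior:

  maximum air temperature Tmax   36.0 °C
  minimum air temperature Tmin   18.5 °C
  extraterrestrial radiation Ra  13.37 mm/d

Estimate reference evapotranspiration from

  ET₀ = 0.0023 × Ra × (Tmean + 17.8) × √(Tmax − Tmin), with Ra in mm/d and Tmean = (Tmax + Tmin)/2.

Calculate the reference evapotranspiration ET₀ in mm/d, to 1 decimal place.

5.8 mm/d

Tmean = (36.0 + 18.5)/2 = 27.25 °C
ET₀ = 0.0023 × 13.37 × (27.25 + 17.8) × √17.5 = 0.0023 × 13.37 × 45.05 × 4.1833 = 5.7953 mm/d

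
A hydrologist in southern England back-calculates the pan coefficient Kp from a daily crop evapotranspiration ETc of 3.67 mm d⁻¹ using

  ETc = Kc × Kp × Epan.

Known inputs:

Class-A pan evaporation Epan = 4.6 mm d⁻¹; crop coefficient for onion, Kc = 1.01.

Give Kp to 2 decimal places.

0.79

ETc = Kc × Kp × Epan  ⇒  Kp = ETc / (Kc × Epan)
Kp = 3.67 / (1.01 × 4.6) = 3.67 / 4.646 = 0.7899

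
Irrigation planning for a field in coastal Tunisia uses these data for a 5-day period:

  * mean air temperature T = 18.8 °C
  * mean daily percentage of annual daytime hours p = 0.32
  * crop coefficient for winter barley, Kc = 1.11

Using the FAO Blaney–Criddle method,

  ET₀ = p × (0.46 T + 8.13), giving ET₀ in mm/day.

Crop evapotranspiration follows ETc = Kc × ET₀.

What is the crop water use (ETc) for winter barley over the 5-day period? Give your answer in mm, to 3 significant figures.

ET₀ = 0.32 × (0.46 × 18.8 + 8.13) = 0.32 × 16.778 = 5.3690 mm/d
ETc = Kc × ET₀ = 1.11 × 5.3690 = 5.9596 mm/d
Over 5 days: 5.9596 × 5 = 29.798 mm

29.8 mm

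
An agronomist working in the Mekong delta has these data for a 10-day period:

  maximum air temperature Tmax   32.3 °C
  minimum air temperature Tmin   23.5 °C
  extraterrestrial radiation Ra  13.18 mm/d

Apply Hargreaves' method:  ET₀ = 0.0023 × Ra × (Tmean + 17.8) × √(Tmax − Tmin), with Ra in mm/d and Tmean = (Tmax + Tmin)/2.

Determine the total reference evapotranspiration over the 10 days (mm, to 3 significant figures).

41.1 mm

Tmean = (32.3 + 23.5)/2 = 27.90 °C
ET₀ = 0.0023 × 13.18 × (27.90 + 17.8) × √8.8 = 0.0023 × 13.18 × 45.70 × 2.9665 = 4.1096 mm/d
Over 10 days: 4.1096 × 10 = 41.096 mm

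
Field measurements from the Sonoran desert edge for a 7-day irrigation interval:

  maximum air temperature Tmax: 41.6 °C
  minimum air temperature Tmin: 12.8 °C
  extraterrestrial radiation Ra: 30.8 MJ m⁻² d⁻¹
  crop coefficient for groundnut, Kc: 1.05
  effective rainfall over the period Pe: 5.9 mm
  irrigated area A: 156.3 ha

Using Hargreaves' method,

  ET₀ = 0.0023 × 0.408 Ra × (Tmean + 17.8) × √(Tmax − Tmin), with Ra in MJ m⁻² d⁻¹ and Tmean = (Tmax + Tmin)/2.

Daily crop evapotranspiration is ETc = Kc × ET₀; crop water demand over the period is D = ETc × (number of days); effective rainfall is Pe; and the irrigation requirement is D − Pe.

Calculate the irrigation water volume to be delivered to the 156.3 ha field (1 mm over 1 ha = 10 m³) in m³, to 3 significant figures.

71000 m³

Tmean = (41.6 + 12.8)/2 = 27.20 °C
0.408 Ra = 0.408 × 30.8 = 12.5664 mm/d equivalent
ET₀ = 0.0023 × 12.5664 × (27.20 + 17.8) × √28.8 = 0.0023 × 12.5664 × 45.00 × 5.3666 = 6.9799 mm/d
ETc = Kc × ET₀ = 1.05 × 6.9799 = 7.3289 mm/d
Crop demand D = ETc × 7 d = 7.3289 × 7 = 51.302 mm
D − Pe = 51.302 − 5.9 = 45.402 mm
Volume = 45.402 mm × 156.3 ha × 10 = 70963.3 m³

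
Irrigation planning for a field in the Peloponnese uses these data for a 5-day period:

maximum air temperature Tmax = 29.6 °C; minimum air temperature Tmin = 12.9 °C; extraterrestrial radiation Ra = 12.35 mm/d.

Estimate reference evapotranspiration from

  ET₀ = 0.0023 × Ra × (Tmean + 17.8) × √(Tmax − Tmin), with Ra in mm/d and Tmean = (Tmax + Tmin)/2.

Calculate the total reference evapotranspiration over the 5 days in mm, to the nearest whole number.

23 mm

Tmean = (29.6 + 12.9)/2 = 21.25 °C
ET₀ = 0.0023 × 12.35 × (21.25 + 17.8) × √16.7 = 0.0023 × 12.35 × 39.05 × 4.0866 = 4.5329 mm/d
Over 5 days: 4.5329 × 5 = 22.665 mm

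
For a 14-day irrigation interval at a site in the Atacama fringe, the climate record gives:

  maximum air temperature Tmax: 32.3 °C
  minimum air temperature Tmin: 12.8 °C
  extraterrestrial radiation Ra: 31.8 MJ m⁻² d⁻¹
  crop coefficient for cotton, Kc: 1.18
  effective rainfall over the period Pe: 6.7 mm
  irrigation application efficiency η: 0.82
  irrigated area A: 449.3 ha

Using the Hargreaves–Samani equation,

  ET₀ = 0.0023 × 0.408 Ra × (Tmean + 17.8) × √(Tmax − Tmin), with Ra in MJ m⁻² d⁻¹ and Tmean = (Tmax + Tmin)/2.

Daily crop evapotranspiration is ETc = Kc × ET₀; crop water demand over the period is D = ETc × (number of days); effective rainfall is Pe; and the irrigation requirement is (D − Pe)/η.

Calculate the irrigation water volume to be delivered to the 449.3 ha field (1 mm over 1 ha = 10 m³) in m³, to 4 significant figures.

Tmean = (32.3 + 12.8)/2 = 22.55 °C
0.408 Ra = 0.408 × 31.8 = 12.9744 mm/d equivalent
ET₀ = 0.0023 × 12.9744 × (22.55 + 17.8) × √19.5 = 0.0023 × 12.9744 × 40.35 × 4.4159 = 5.3171 mm/d
ETc = Kc × ET₀ = 1.18 × 5.3171 = 6.2742 mm/d
Crop demand D = ETc × 14 d = 6.2742 × 14 = 87.839 mm
D − Pe = 87.839 − 6.7 = 81.139 mm
Gross irrigation = 81.139 / 0.82 = 98.950 mm
Volume = 98.950 mm × 449.3 ha × 10 = 444582.4 m³

444600 m³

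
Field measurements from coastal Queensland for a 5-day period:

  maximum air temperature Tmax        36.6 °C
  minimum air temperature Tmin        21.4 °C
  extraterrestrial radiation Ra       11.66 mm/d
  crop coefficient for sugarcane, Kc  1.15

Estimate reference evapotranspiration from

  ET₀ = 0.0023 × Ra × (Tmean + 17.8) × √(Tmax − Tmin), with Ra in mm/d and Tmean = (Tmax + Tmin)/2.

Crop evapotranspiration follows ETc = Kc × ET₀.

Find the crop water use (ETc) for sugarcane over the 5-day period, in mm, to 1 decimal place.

Tmean = (36.6 + 21.4)/2 = 29.00 °C
ET₀ = 0.0023 × 11.66 × (29.00 + 17.8) × √15.2 = 0.0023 × 11.66 × 46.80 × 3.8987 = 4.8932 mm/d
ETc = Kc × ET₀ = 1.15 × 4.8932 = 5.6272 mm/d
Over 5 days: 5.6272 × 5 = 28.136 mm

28.1 mm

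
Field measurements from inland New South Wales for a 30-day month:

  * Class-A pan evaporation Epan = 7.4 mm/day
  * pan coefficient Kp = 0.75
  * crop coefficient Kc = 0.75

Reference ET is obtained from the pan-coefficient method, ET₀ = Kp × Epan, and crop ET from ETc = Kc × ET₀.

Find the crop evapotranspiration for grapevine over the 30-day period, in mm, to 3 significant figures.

125 mm

ET₀ = 0.75 × 7.4 = 5.5500 mm/d
ETc = Kc × ET₀ = 0.75 × 5.5500 = 4.1625 mm/d
Over 30 days: 4.1625 × 30 = 124.875 mm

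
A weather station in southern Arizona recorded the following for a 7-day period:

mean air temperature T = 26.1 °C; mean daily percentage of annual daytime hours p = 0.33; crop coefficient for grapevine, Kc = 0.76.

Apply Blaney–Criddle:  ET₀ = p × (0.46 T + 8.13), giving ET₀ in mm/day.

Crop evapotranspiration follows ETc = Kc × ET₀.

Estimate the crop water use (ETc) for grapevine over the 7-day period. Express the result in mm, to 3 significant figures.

35.4 mm

ET₀ = 0.33 × (0.46 × 26.1 + 8.13) = 0.33 × 20.136 = 6.6449 mm/d
ETc = Kc × ET₀ = 0.76 × 6.6449 = 5.0501 mm/d
Over 7 days: 5.0501 × 7 = 35.351 mm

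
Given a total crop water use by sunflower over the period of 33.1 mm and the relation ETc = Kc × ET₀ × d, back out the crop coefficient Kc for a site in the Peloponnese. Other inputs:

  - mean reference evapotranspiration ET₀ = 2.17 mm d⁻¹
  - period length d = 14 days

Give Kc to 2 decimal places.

ETc = Kc × ET₀ × d  ⇒  Kc = ETc / (ET₀ × d)
Kc = 33.1 / (2.17 × 14) = 33.1 / 30.38 = 1.0895

1.09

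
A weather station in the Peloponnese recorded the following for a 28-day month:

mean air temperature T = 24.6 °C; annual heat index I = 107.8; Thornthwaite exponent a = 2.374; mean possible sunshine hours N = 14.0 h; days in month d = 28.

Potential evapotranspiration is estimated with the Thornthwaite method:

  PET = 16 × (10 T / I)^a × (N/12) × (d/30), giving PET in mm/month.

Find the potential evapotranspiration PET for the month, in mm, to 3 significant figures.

124 mm

10T/I = 10 × 24.6 / 107.8 = 2.2820
(10T/I)^a = 2.2820^2.374 = 7.0899
Uncorrected PET = 16 × 7.0899 = 113.438 mm
Correction = (N/12)(d/30) = (14.0/12)(28/30) = 1.0889
PET = 113.438 × 1.0889 = 123.523 mm/month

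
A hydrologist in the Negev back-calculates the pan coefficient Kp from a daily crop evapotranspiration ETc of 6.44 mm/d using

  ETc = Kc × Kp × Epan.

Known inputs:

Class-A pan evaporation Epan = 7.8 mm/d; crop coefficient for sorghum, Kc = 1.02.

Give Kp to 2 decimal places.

ETc = Kc × Kp × Epan  ⇒  Kp = ETc / (Kc × Epan)
Kp = 6.44 / (1.02 × 7.8) = 6.44 / 7.956 = 0.8095

0.81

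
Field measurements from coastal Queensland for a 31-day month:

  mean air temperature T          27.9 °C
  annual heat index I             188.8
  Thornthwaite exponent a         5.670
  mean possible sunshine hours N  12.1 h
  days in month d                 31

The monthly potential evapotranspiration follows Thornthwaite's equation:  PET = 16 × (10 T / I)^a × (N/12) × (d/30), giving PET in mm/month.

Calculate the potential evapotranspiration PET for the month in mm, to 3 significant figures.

10T/I = 10 × 27.9 / 188.8 = 1.4778
(10T/I)^a = 1.4778^5.670 = 9.1563
Uncorrected PET = 16 × 9.1563 = 146.501 mm
Correction = (N/12)(d/30) = (12.1/12)(31/30) = 1.0419
PET = 146.501 × 1.0419 = 152.639 mm/month

153 mm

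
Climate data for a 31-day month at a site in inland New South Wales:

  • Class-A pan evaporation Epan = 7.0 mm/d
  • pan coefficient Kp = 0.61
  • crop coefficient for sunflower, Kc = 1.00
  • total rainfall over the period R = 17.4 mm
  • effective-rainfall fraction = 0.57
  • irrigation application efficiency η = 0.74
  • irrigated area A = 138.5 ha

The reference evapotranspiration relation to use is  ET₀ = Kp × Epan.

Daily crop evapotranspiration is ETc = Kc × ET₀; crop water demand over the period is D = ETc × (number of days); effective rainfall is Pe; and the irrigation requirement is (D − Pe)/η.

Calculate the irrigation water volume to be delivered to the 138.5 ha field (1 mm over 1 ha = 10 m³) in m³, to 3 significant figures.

229000 m³

ET₀ = 0.61 × 7.0 = 4.2700 mm/d
ETc = Kc × ET₀ = 1.00 × 4.2700 = 4.2700 mm/d
Crop demand D = ETc × 31 d = 4.2700 × 31 = 132.370 mm
Pe = 0.57 × 17.4 = 9.918 mm
D − Pe = 132.370 − 9.918 = 122.452 mm
Gross irrigation = 122.452 / 0.74 = 165.476 mm
Volume = 165.476 mm × 138.5 ha × 10 = 229184.3 m³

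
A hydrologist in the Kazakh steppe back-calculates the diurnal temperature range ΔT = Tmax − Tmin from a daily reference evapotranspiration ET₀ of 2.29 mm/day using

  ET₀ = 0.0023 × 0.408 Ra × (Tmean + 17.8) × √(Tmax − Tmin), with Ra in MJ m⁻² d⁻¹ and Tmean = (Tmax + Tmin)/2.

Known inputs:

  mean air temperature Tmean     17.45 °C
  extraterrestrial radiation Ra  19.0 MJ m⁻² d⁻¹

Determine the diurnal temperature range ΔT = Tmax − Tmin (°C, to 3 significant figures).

√ΔT = ET₀ / [0.0023 × 0.408 × Ra × (Tmean+17.8)] = 2.29 / (0.0023 × 7.7520 × 35.25) = 3.6436
ΔT = 3.6436² = 13.276 °C

13.3 °C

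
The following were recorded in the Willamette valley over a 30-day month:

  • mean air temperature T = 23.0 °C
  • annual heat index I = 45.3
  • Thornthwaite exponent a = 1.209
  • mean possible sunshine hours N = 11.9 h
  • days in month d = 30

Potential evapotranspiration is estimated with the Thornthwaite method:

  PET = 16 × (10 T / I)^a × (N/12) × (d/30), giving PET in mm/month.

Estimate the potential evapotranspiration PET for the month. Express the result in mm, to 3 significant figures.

10T/I = 10 × 23.0 / 45.3 = 5.0773
(10T/I)^a = 5.0773^1.209 = 7.1303
Uncorrected PET = 16 × 7.1303 = 114.085 mm
Correction = (N/12)(d/30) = (11.9/12)(30/30) = 0.9917
PET = 114.085 × 0.9917 = 113.138 mm/month

113 mm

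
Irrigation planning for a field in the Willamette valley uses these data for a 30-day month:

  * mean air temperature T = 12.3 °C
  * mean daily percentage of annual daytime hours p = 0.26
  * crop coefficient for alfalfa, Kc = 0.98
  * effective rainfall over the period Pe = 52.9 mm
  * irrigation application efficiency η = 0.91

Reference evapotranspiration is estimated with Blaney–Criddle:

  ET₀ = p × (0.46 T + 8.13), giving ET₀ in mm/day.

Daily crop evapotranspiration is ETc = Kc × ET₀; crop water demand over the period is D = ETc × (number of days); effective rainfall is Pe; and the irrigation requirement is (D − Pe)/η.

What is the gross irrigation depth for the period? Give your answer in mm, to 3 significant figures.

ET₀ = 0.26 × (0.46 × 12.3 + 8.13) = 0.26 × 13.788 = 3.5849 mm/d
ETc = Kc × ET₀ = 0.98 × 3.5849 = 3.5132 mm/d
Crop demand D = ETc × 30 d = 3.5132 × 30 = 105.396 mm
D − Pe = 105.396 − 52.9 = 52.496 mm
Gross irrigation = 52.496 / 0.91 = 57.688 mm

57.7 mm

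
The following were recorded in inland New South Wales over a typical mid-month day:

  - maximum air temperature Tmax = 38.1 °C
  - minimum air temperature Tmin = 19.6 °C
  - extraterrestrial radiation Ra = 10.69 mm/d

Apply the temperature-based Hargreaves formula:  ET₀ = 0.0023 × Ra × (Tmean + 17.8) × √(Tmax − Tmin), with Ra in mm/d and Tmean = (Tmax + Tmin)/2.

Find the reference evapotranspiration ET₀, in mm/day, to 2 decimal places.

Tmean = (38.1 + 19.6)/2 = 28.85 °C
ET₀ = 0.0023 × 10.69 × (28.85 + 17.8) × √18.5 = 0.0023 × 10.69 × 46.65 × 4.3012 = 4.9334 mm/d

4.93 mm/day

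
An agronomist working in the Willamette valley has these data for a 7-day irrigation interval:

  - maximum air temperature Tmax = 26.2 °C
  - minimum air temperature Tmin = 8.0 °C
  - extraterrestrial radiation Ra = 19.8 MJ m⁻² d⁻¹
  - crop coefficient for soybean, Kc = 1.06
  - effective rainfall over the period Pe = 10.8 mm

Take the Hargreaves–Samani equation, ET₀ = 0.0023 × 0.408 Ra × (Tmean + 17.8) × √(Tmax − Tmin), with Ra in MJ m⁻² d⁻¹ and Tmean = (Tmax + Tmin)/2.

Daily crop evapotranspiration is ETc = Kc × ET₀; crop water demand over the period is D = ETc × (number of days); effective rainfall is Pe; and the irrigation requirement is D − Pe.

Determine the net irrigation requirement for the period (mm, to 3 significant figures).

9.73 mm

Tmean = (26.2 + 8.0)/2 = 17.10 °C
0.408 Ra = 0.408 × 19.8 = 8.0784 mm/d equivalent
ET₀ = 0.0023 × 8.0784 × (17.10 + 17.8) × √18.2 = 0.0023 × 8.0784 × 34.90 × 4.2661 = 2.7664 mm/d
ETc = Kc × ET₀ = 1.06 × 2.7664 = 2.9324 mm/d
Crop demand D = ETc × 7 d = 2.9324 × 7 = 20.527 mm
D − Pe = 20.527 − 10.8 = 9.727 mm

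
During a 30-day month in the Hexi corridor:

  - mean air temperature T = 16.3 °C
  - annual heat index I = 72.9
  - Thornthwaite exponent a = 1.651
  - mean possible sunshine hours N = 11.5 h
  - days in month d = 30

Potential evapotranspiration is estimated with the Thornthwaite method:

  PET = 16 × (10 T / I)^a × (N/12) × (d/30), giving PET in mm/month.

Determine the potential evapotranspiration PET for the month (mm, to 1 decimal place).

10T/I = 10 × 16.3 / 72.9 = 2.2359
(10T/I)^a = 2.2359^1.651 = 3.7753
Uncorrected PET = 16 × 3.7753 = 60.405 mm
Correction = (N/12)(d/30) = (11.5/12)(30/30) = 0.9583
PET = 60.405 × 0.9583 = 57.886 mm/month

57.9 mm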